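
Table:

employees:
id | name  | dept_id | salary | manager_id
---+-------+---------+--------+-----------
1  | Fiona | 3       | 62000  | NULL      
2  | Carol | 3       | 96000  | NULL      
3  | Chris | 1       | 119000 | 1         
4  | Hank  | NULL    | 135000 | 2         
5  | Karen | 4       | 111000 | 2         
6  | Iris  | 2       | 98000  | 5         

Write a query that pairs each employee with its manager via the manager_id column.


This is a self-join: employees is joined to a second copy of itself, matching each row's manager_id to another row's id. Use LEFT JOIN so rows with manager_id=NULL are kept.
  - employee 1 (Fiona): manager_id=NULL -> NULL
  - employee 2 (Carol): manager_id=NULL -> NULL
  - employee 3 (Chris): manager_id=1 -> Fiona
  - employee 4 (Hank): manager_id=2 -> Carol
  - employee 5 (Karen): manager_id=2 -> Carol
  - employee 6 (Iris): manager_id=5 -> Karen

SQL:
SELECT a.name AS item, b.name AS manager
FROM employees a
LEFT JOIN employees b ON a.manager_id = b.id

Result:
item  | manager
------+--------
Fiona | NULL   
Carol | NULL   
Chris | Fiona  
Hank  | Carol  
Karen | Carol  
Iris  | Karen  


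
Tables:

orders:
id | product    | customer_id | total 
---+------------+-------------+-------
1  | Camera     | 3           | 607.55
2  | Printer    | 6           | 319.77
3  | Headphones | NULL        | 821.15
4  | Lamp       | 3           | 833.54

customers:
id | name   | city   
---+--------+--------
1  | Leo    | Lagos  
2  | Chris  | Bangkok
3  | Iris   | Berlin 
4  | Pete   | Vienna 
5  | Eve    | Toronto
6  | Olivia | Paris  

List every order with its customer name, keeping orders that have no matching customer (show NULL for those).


LEFT JOIN keeps every row from orders (the left table); where customer_id has no match in customers, the customer columns become NULL. Walk through each order:
  - order 1 (Camera): customer_id=3 -> matches Iris
  - order 2 (Printer): customer_id=6 -> matches Olivia
  - order 3 (Headphones): customer_id=NULL, no match -> kept with NULL
  - order 4 (Lamp): customer_id=3 -> matches Iris
All 4 rows appear; 1 has NULL customer.

SQL:
SELECT a.product, b.name AS customer
FROM orders a
LEFT JOIN customers b ON a.customer_id = b.id

Result:
product    | customer
-----------+---------
Camera     | Iris    
Printer    | Olivia  
Headphones | NULL    
Lamp       | Iris    


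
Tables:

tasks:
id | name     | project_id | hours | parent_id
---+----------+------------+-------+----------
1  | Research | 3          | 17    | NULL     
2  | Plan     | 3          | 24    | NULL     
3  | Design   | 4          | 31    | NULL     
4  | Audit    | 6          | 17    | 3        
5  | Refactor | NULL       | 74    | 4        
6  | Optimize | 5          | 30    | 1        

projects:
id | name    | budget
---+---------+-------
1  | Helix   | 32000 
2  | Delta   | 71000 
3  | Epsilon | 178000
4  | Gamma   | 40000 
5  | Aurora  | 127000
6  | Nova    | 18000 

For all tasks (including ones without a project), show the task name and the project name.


LEFT JOIN keeps every row from tasks (the left table); where project_id has no match in projects, the project columns become NULL. Walk through each task:
  - task 1 (Research): project_id=3 -> matches Epsilon
  - task 2 (Plan): project_id=3 -> matches Epsilon
  - task 3 (Design): project_id=4 -> matches Gamma
  - task 4 (Audit): project_id=6 -> matches Nova
  - task 5 (Refactor): project_id=NULL, no match -> kept with NULL
  - task 6 (Optimize): project_id=5 -> matches Aurora
All 6 rows appear; 1 has NULL project.

SQL:
SELECT a.name, b.name AS project
FROM tasks a
LEFT JOIN projects b ON a.project_id = b.id

Result:
name     | project
---------+--------
Research | Epsilon
Plan     | Epsilon
Design   | Gamma  
Audit    | Nova   
Refactor | NULL   
Optimize | Aurora 


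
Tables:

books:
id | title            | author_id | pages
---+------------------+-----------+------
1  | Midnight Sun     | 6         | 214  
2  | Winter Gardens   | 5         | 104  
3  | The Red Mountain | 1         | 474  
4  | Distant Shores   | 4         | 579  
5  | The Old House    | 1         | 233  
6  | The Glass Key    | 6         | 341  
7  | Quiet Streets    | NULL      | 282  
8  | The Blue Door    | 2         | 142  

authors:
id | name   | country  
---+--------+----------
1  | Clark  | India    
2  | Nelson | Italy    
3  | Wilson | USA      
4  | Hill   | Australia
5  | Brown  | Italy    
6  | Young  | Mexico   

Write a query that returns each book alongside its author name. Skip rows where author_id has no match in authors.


INNER JOIN keeps only books rows whose author_id matches an id in authors. Walk through each book:
  - book 1 (Midnight Sun): author_id=6 -> matches Young
  - book 2 (Winter Gardens): author_id=5 -> matches Brown
  - book 3 (The Red Mountain): author_id=1 -> matches Clark
  - book 4 (Distant Shores): author_id=4 -> matches Hill
  - book 5 (The Old House): author_id=1 -> matches Clark
  - book 6 (The Glass Key): author_id=6 -> matches Young
  - book 7 (Quiet Streets): author_id=NULL, no match -> dropped
  - book 8 (The Blue Door): author_id=2 -> matches Nelson
So 1 of 8 rows is dropped.

SQL:
SELECT a.title, b.name AS author
FROM books a
INNER JOIN authors b ON a.author_id = b.id

Result:
title            | author
-----------------+-------
Midnight Sun     | Young 
Winter Gardens   | Brown 
The Red Mountain | Clark 
Distant Shores   | Hill  
The Old House    | Clark 
The Glass Key    | Young 
The Blue Door    | Nelson


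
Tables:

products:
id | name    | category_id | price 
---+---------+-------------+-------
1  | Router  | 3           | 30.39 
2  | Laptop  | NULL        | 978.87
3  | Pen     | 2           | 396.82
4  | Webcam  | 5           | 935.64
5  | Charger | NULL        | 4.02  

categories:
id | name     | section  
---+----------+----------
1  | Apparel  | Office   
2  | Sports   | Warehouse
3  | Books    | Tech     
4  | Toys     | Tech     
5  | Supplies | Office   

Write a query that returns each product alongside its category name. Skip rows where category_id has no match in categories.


INNER JOIN keeps only products rows whose category_id matches an id in categories. Walk through each product:
  - product 1 (Router): category_id=3 -> matches Books
  - product 2 (Laptop): category_id=NULL, no match -> dropped
  - product 3 (Pen): category_id=2 -> matches Sports
  - product 4 (Webcam): category_id=5 -> matches Supplies
  - product 5 (Charger): category_id=NULL, no match -> dropped
So 2 of 5 rows are dropped.

SQL:
SELECT a.name, b.name AS category
FROM products a
INNER JOIN categories b ON a.category_id = b.id

Result:
name   | category
-------+---------
Router | Books   
Pen    | Sports  
Webcam | Supplies


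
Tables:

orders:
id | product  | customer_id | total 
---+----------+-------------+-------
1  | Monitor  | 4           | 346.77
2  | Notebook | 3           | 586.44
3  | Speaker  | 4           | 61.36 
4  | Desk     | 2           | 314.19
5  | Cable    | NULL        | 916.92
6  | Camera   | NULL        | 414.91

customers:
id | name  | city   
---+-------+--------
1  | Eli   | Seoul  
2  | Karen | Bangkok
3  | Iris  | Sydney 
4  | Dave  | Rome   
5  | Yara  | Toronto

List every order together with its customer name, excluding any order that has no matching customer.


INNER JOIN keeps only orders rows whose customer_id matches an id in customers. Walk through each order:
  - order 1 (Monitor): customer_id=4 -> matches Dave
  - order 2 (Notebook): customer_id=3 -> matches Iris
  - order 3 (Speaker): customer_id=4 -> matches Dave
  - order 4 (Desk): customer_id=2 -> matches Karen
  - order 5 (Cable): customer_id=NULL, no match -> dropped
  - order 6 (Camera): customer_id=NULL, no match -> dropped
So 2 of 6 rows are dropped.

SQL:
SELECT a.product, b.name AS customer
FROM orders a
INNER JOIN customers b ON a.customer_id = b.id

Result:
product  | customer
---------+---------
Monitor  | Dave    
Notebook | Iris    
Speaker  | Dave    
Desk     | Karen   


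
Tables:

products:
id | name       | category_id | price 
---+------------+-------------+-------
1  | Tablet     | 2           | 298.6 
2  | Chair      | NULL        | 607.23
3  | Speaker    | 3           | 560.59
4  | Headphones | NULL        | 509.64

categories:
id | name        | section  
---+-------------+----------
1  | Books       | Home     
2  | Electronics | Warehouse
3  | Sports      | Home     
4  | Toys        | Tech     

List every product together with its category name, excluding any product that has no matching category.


INNER JOIN keeps only products rows whose category_id matches an id in categories. Walk through each product:
  - product 1 (Tablet): category_id=2 -> matches Electronics
  - product 2 (Chair): category_id=NULL, no match -> dropped
  - product 3 (Speaker): category_id=3 -> matches Sports
  - product 4 (Headphones): category_id=NULL, no match -> dropped
So 2 of 4 rows are dropped.

SQL:
SELECT a.name, b.name AS category
FROM products a
INNER JOIN categories b ON a.category_id = b.id

Result:
name    | category   
--------+------------
Tablet  | Electronics
Speaker | Sports     


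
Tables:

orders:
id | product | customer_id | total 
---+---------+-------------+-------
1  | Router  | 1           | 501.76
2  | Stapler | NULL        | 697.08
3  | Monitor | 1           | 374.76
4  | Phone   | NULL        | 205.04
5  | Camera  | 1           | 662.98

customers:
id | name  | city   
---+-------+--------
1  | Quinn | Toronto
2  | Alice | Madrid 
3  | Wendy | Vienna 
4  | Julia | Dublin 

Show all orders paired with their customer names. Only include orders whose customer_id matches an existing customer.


INNER JOIN keeps only orders rows whose customer_id matches an id in customers. Walk through each order:
  - order 1 (Router): customer_id=1 -> matches Quinn
  - order 2 (Stapler): customer_id=NULL, no match -> dropped
  - order 3 (Monitor): customer_id=1 -> matches Quinn
  - order 4 (Phone): customer_id=NULL, no match -> dropped
  - order 5 (Camera): customer_id=1 -> matches Quinn
So 2 of 5 rows are dropped.

SQL:
SELECT a.product, b.name AS customer
FROM orders a
INNER JOIN customers b ON a.customer_id = b.id

Result:
product | customer
--------+---------
Router  | Quinn   
Monitor | Quinn   
Camera  | Quinn   


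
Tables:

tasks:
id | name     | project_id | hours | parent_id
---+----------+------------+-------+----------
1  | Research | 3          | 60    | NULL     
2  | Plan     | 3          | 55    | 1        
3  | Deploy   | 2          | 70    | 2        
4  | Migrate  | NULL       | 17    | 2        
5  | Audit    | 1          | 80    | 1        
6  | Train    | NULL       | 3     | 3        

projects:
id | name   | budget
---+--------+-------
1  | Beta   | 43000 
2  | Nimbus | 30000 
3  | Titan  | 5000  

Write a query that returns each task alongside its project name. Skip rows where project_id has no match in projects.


INNER JOIN keeps only tasks rows whose project_id matches an id in projects. Walk through each task:
  - task 1 (Research): project_id=3 -> matches Titan
  - task 2 (Plan): project_id=3 -> matches Titan
  - task 3 (Deploy): project_id=2 -> matches Nimbus
  - task 4 (Migrate): project_id=NULL, no match -> dropped
  - task 5 (Audit): project_id=1 -> matches Beta
  - task 6 (Train): project_id=NULL, no match -> dropped
So 2 of 6 rows are dropped.

SQL:
SELECT a.name, b.name AS project
FROM tasks a
INNER JOIN projects b ON a.project_id = b.id

Result:
name     | project
---------+--------
Research | Titan  
Plan     | Titan  
Deploy   | Nimbus 
Audit    | Beta   


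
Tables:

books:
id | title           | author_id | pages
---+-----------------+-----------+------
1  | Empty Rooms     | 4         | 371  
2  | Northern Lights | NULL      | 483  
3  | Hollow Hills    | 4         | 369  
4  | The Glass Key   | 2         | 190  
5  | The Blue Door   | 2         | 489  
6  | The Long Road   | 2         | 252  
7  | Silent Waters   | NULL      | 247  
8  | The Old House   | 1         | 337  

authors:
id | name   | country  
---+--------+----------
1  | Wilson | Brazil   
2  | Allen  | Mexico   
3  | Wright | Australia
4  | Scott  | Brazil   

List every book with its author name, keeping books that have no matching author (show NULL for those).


LEFT JOIN keeps every row from books (the left table); where author_id has no match in authors, the author columns become NULL. Walk through each book:
  - book 1 (Empty Rooms): author_id=4 -> matches Scott
  - book 2 (Northern Lights): author_id=NULL, no match -> kept with NULL
  - book 3 (Hollow Hills): author_id=4 -> matches Scott
  - book 4 (The Glass Key): author_id=2 -> matches Allen
  - book 5 (The Blue Door): author_id=2 -> matches Allen
  - book 6 (The Long Road): author_id=2 -> matches Allen
  - book 7 (Silent Waters): author_id=NULL, no match -> kept with NULL
  - book 8 (The Old House): author_id=1 -> matches Wilson
All 8 rows appear; 2 have NULL author.

SQL:
SELECT a.title, b.name AS author
FROM books a
LEFT JOIN authors b ON a.author_id = b.id

Result:
title           | author
----------------+-------
Empty Rooms     | Scott 
Northern Lights | NULL  
Hollow Hills    | Scott 
The Glass Key   | Allen 
The Blue Door   | Allen 
The Long Road   | Allen 
Silent Waters   | NULL  
The Old House   | Wilson


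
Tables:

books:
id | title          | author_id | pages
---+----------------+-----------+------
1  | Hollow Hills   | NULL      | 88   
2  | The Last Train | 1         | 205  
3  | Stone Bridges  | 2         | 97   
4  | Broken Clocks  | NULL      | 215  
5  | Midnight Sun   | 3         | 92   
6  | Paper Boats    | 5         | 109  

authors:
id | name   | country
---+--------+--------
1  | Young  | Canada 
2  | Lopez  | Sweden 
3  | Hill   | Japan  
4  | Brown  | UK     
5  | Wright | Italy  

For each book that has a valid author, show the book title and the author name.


INNER JOIN keeps only books rows whose author_id matches an id in authors. Walk through each book:
  - book 1 (Hollow Hills): author_id=NULL, no match -> dropped
  - book 2 (The Last Train): author_id=1 -> matches Young
  - book 3 (Stone Bridges): author_id=2 -> matches Lopez
  - book 4 (Broken Clocks): author_id=NULL, no match -> dropped
  - book 5 (Midnight Sun): author_id=3 -> matches Hill
  - book 6 (Paper Boats): author_id=5 -> matches Wright
So 2 of 6 rows are dropped.

SQL:
SELECT a.title, b.name AS author
FROM books a
INNER JOIN authors b ON a.author_id = b.id

Result:
title          | author
---------------+-------
The Last Train | Young 
Stone Bridges  | Lopez 
Midnight Sun   | Hill  
Paper Boats    | Wright


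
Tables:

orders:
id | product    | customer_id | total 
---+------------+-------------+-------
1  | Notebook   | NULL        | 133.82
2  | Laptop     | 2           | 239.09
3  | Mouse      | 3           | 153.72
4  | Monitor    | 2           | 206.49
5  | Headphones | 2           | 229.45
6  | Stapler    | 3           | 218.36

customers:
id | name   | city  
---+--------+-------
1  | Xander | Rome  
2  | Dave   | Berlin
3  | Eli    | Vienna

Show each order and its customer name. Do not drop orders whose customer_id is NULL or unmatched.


LEFT JOIN keeps every row from orders (the left table); where customer_id has no match in customers, the customer columns become NULL. Walk through each order:
  - order 1 (Notebook): customer_id=NULL, no match -> kept with NULL
  - order 2 (Laptop): customer_id=2 -> matches Dave
  - order 3 (Mouse): customer_id=3 -> matches Eli
  - order 4 (Monitor): customer_id=2 -> matches Dave
  - order 5 (Headphones): customer_id=2 -> matches Dave
  - order 6 (Stapler): customer_id=3 -> matches Eli
All 6 rows appear; 1 has NULL customer.

SQL:
SELECT a.product, b.name AS customer
FROM orders a
LEFT JOIN customers b ON a.customer_id = b.id

Result:
product    | customer
-----------+---------
Notebook   | NULL    
Laptop     | Dave    
Mouse      | Eli     
Monitor    | Dave    
Headphones | Dave    
Stapler    | Eli     


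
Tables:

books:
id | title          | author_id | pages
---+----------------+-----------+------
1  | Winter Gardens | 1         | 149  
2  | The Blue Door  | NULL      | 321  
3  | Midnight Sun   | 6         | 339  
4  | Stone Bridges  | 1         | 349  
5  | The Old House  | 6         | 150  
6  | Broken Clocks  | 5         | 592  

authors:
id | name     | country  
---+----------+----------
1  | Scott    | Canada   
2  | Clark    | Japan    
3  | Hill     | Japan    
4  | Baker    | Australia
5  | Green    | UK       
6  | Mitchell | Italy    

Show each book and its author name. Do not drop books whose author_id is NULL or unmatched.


LEFT JOIN keeps every row from books (the left table); where author_id has no match in authors, the author columns become NULL. Walk through each book:
  - book 1 (Winter Gardens): author_id=1 -> matches Scott
  - book 2 (The Blue Door): author_id=NULL, no match -> kept with NULL
  - book 3 (Midnight Sun): author_id=6 -> matches Mitchell
  - book 4 (Stone Bridges): author_id=1 -> matches Scott
  - book 5 (The Old House): author_id=6 -> matches Mitchell
  - book 6 (Broken Clocks): author_id=5 -> matches Green
All 6 rows appear; 1 has NULL author.

SQL:
SELECT a.title, b.name AS author
FROM books a
LEFT JOIN authors b ON a.author_id = b.id

Result:
title          | author  
---------------+---------
Winter Gardens | Scott   
The Blue Door  | NULL    
Midnight Sun   | Mitchell
Stone Bridges  | Scott   
The Old House  | Mitchell
Broken Clocks  | Green   


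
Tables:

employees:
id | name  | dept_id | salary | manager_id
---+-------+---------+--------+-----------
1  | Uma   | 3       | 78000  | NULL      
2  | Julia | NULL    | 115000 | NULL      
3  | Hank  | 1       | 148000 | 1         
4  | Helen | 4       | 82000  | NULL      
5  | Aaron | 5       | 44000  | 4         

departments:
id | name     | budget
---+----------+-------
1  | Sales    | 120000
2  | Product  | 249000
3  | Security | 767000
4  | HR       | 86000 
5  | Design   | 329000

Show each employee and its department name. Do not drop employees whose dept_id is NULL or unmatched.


LEFT JOIN keeps every row from employees (the left table); where dept_id has no match in departments, the department columns become NULL. Walk through each employee:
  - employee 1 (Uma): dept_id=3 -> matches Security
  - employee 2 (Julia): dept_id=NULL, no match -> kept with NULL
  - employee 3 (Hank): dept_id=1 -> matches Sales
  - employee 4 (Helen): dept_id=4 -> matches HR
  - employee 5 (Aaron): dept_id=5 -> matches Design
All 5 rows appear; 1 has NULL department.

SQL:
SELECT a.name, b.name AS department
FROM employees a
LEFT JOIN departments b ON a.dept_id = b.id

Result:
name  | department
------+-----------
Uma   | Security  
Julia | NULL      
Hank  | Sales     
Helen | HR        
Aaron | Design    


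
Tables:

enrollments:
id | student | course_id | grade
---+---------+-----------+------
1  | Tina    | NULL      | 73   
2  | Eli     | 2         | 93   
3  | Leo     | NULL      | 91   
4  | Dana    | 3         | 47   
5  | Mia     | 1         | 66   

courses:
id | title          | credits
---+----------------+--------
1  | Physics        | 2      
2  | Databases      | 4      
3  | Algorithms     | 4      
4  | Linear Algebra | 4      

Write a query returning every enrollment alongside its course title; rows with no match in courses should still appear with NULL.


LEFT JOIN keeps every row from enrollments (the left table); where course_id has no match in courses, the course columns become NULL. Walk through each enrollment:
  - enrollment 1 (Tina): course_id=NULL, no match -> kept with NULL
  - enrollment 2 (Eli): course_id=2 -> matches Databases
  - enrollment 3 (Leo): course_id=NULL, no match -> kept with NULL
  - enrollment 4 (Dana): course_id=3 -> matches Algorithms
  - enrollment 5 (Mia): course_id=1 -> matches Physics
All 5 rows appear; 2 have NULL course.

SQL:
SELECT a.student, b.title AS course
FROM enrollments a
LEFT JOIN courses b ON a.course_id = b.id

Result:
student | course    
--------+-----------
Tina    | NULL      
Eli     | Databases 
Leo     | NULL      
Dana    | Algorithms
Mia     | Physics   


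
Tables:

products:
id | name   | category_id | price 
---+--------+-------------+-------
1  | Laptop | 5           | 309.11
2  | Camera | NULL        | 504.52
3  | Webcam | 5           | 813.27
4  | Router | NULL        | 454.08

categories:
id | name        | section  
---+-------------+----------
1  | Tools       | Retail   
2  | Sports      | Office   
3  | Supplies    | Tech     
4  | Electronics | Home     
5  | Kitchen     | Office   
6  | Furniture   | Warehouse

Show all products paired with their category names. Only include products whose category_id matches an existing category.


INNER JOIN keeps only products rows whose category_id matches an id in categories. Walk through each product:
  - product 1 (Laptop): category_id=5 -> matches Kitchen
  - product 2 (Camera): category_id=NULL, no match -> dropped
  - product 3 (Webcam): category_id=5 -> matches Kitchen
  - product 4 (Router): category_id=NULL, no match -> dropped
So 2 of 4 rows are dropped.

SQL:
SELECT a.name, b.name AS category
FROM products a
INNER JOIN categories b ON a.category_id = b.id

Result:
name   | category
-------+---------
Laptop | Kitchen 
Webcam | Kitchen 


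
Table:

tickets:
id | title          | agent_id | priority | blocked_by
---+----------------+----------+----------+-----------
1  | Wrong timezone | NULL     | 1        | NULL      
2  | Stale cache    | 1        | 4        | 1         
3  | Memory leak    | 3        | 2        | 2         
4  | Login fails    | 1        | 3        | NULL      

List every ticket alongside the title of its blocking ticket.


This is a self-join: tickets is joined to a second copy of itself, matching each row's blocked_by to another row's id. Use LEFT JOIN so rows with blocked_by=NULL are kept.
  - ticket 1 (Wrong timezone): blocked_by=NULL -> NULL
  - ticket 2 (Stale cache): blocked_by=1 -> Wrong timezone
  - ticket 3 (Memory leak): blocked_by=2 -> Stale cache
  - ticket 4 (Login fails): blocked_by=NULL -> NULL

SQL:
SELECT a.title AS item, b.title AS blocked_by
FROM tickets a
LEFT JOIN tickets b ON a.blocked_by = b.id

Result:
item           | blocked_by    
---------------+---------------
Wrong timezone | NULL          
Stale cache    | Wrong timezone
Memory leak    | Stale cache   
Login fails    | NULL          


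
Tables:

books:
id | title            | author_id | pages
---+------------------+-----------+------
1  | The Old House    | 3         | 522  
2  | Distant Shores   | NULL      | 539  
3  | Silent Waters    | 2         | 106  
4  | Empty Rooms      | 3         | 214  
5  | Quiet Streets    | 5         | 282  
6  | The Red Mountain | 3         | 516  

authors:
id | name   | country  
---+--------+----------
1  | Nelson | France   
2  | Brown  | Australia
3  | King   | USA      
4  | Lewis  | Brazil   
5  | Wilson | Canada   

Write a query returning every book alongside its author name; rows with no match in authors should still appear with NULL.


LEFT JOIN keeps every row from books (the left table); where author_id has no match in authors, the author columns become NULL. Walk through each book:
  - book 1 (The Old House): author_id=3 -> matches King
  - book 2 (Distant Shores): author_id=NULL, no match -> kept with NULL
  - book 3 (Silent Waters): author_id=2 -> matches Brown
  - book 4 (Empty Rooms): author_id=3 -> matches King
  - book 5 (Quiet Streets): author_id=5 -> matches Wilson
  - book 6 (The Red Mountain): author_id=3 -> matches King
All 6 rows appear; 1 has NULL author.

SQL:
SELECT a.title, b.name AS author
FROM books a
LEFT JOIN authors b ON a.author_id = b.id

Result:
title            | author
-----------------+-------
The Old House    | King  
Distant Shores   | NULL  
Silent Waters    | Brown 
Empty Rooms      | King  
Quiet Streets    | Wilson
The Red Mountain | King  


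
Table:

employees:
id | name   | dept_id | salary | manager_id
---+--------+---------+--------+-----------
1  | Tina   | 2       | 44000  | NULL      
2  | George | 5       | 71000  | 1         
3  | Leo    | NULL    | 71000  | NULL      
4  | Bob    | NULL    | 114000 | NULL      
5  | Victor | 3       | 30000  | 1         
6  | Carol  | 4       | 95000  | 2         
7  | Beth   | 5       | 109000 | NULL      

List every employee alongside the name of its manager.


This is a self-join: employees is joined to a second copy of itself, matching each row's manager_id to another row's id. Use LEFT JOIN so rows with manager_id=NULL are kept.
  - employee 1 (Tina): manager_id=NULL -> NULL
  - employee 2 (George): manager_id=1 -> Tina
  - employee 3 (Leo): manager_id=NULL -> NULL
  - employee 4 (Bob): manager_id=NULL -> NULL
  - employee 5 (Victor): manager_id=1 -> Tina
  - employee 6 (Carol): manager_id=2 -> George
  - employee 7 (Beth): manager_id=NULL -> NULL

SQL:
SELECT a.name AS item, b.name AS manager
FROM employees a
LEFT JOIN employees b ON a.manager_id = b.id

Result:
item   | manager
-------+--------
Tina   | NULL   
George | Tina   
Leo    | NULL   
Bob    | NULL   
Victor | Tina   
Carol  | George 
Beth   | NULL   


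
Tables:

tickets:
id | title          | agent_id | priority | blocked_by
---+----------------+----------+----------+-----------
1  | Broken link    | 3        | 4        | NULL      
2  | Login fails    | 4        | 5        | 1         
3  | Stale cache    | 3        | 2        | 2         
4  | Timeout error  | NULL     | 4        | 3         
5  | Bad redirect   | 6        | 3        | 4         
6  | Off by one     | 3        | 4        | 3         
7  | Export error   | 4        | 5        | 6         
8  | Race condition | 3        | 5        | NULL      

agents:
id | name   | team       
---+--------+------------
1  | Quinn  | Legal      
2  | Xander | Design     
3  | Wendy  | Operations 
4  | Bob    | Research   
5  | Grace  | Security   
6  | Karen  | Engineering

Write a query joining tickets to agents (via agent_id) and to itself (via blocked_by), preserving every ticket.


Two LEFT JOINs from the same base table tickets: one to agents via agent_id, one to tickets itself via blocked_by. Both are LEFT so every ticket is preserved.
Match against agents:
  - ticket 1 (Broken link): agent_id=3 -> matches Wendy
  - ticket 2 (Login fails): agent_id=4 -> matches Bob
  - ticket 3 (Stale cache): agent_id=3 -> matches Wendy
  - ticket 4 (Timeout error): agent_id=NULL, no match -> kept with NULL
  - ticket 5 (Bad redirect): agent_id=6 -> matches Karen
  - ticket 6 (Off by one): agent_id=3 -> matches Wendy
  - ticket 7 (Export error): agent_id=4 -> matches Bob
  - ticket 8 (Race condition): agent_id=3 -> matches Wendy
Match against tickets (self):
  - ticket 1 (Broken link): blocked_by=NULL -> NULL
  - ticket 2 (Login fails): blocked_by=1 -> Broken link
  - ticket 3 (Stale cache): blocked_by=2 -> Login fails
  - ticket 4 (Timeout error): blocked_by=3 -> Stale cache
  - ticket 5 (Bad redirect): blocked_by=4 -> Timeout error
  - ticket 6 (Off by one): blocked_by=3 -> Stale cache
  - ticket 7 (Export error): blocked_by=6 -> Off by one
  - ticket 8 (Race condition): blocked_by=NULL -> NULL

SQL:
SELECT a.title, b.name AS agent, c.title AS blocked_by
FROM tickets a
LEFT JOIN agents b ON a.agent_id = b.id
LEFT JOIN tickets c ON a.blocked_by = c.id

Result:
title          | agent | blocked_by   
---------------+-------+--------------
Broken link    | Wendy | NULL         
Login fails    | Bob   | Broken link  
Stale cache    | Wendy | Login fails  
Timeout error  | NULL  | Stale cache  
Bad redirect   | Karen | Timeout error
Off by one     | Wendy | Stale cache  
Export error   | Bob   | Off by one   
Race condition | Wendy | NULL         


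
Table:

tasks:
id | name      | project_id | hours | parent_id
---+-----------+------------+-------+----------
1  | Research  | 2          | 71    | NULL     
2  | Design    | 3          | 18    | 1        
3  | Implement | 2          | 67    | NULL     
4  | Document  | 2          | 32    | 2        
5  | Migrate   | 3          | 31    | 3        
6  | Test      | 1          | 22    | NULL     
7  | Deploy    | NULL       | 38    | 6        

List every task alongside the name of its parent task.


This is a self-join: tasks is joined to a second copy of itself, matching each row's parent_id to another row's id. Use LEFT JOIN so rows with parent_id=NULL are kept.
  - task 1 (Research): parent_id=NULL -> NULL
  - task 2 (Design): parent_id=1 -> Research
  - task 3 (Implement): parent_id=NULL -> NULL
  - task 4 (Document): parent_id=2 -> Design
  - task 5 (Migrate): parent_id=3 -> Implement
  - task 6 (Test): parent_id=NULL -> NULL
  - task 7 (Deploy): parent_id=6 -> Test

SQL:
SELECT a.name AS item, b.name AS parent
FROM tasks a
LEFT JOIN tasks b ON a.parent_id = b.id

Result:
item      | parent   
----------+----------
Research  | NULL     
Design    | Research 
Implement | NULL     
Document  | Design   
Migrate   | Implement
Test      | NULL     
Deploy    | Test     


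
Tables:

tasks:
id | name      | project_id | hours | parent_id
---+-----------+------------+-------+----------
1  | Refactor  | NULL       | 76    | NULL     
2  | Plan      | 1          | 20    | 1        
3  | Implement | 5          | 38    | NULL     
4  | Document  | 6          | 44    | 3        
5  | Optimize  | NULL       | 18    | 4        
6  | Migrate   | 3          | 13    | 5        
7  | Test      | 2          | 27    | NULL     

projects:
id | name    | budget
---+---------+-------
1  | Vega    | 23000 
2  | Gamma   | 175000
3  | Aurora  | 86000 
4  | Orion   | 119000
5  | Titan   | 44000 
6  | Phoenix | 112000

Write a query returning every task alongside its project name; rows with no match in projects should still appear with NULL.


LEFT JOIN keeps every row from tasks (the left table); where project_id has no match in projects, the project columns become NULL. Walk through each task:
  - task 1 (Refactor): project_id=NULL, no match -> kept with NULL
  - task 2 (Plan): project_id=1 -> matches Vega
  - task 3 (Implement): project_id=5 -> matches Titan
  - task 4 (Document): project_id=6 -> matches Phoenix
  - task 5 (Optimize): project_id=NULL, no match -> kept with NULL
  - task 6 (Migrate): project_id=3 -> matches Aurora
  - task 7 (Test): project_id=2 -> matches Gamma
All 7 rows appear; 2 have NULL project.

SQL:
SELECT a.name, b.name AS project
FROM tasks a
LEFT JOIN projects b ON a.project_id = b.id

Result:
name      | project
----------+--------
Refactor  | NULL   
Plan      | Vega   
Implement | Titan  
Document  | Phoenix
Optimize  | NULL   
Migrate   | Aurora 
Test      | Gamma  


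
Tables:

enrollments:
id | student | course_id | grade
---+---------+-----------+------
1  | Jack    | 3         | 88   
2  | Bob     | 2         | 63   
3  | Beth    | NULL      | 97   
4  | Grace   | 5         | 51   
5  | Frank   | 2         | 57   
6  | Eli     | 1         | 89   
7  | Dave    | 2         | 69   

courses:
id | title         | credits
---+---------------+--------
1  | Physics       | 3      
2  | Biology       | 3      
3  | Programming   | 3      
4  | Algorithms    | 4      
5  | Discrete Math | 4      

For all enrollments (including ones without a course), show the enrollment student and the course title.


LEFT JOIN keeps every row from enrollments (the left table); where course_id has no match in courses, the course columns become NULL. Walk through each enrollment:
  - enrollment 1 (Jack): course_id=3 -> matches Programming
  - enrollment 2 (Bob): course_id=2 -> matches Biology
  - enrollment 3 (Beth): course_id=NULL, no match -> kept with NULL
  - enrollment 4 (Grace): course_id=5 -> matches Discrete Math
  - enrollment 5 (Frank): course_id=2 -> matches Biology
  - enrollment 6 (Eli): course_id=1 -> matches Physics
  - enrollment 7 (Dave): course_id=2 -> matches Biology
All 7 rows appear; 1 has NULL course.

SQL:
SELECT a.student, b.title AS course
FROM enrollments a
LEFT JOIN courses b ON a.course_id = b.id

Result:
student | course       
--------+--------------
Jack    | Programming  
Bob     | Biology      
Beth    | NULL         
Grace   | Discrete Math
Frank   | Biology      
Eli     | Physics      
Dave    | Biology      


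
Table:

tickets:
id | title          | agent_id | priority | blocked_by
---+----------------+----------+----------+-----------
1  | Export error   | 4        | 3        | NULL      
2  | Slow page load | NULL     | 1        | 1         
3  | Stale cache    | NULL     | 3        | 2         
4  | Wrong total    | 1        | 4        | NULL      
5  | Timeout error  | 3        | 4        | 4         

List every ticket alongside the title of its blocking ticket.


This is a self-join: tickets is joined to a second copy of itself, matching each row's blocked_by to another row's id. Use LEFT JOIN so rows with blocked_by=NULL are kept.
  - ticket 1 (Export error): blocked_by=NULL -> NULL
  - ticket 2 (Slow page load): blocked_by=1 -> Export error
  - ticket 3 (Stale cache): blocked_by=2 -> Slow page load
  - ticket 4 (Wrong total): blocked_by=NULL -> NULL
  - ticket 5 (Timeout error): blocked_by=4 -> Wrong total

SQL:
SELECT a.title AS item, b.title AS blocked_by
FROM tickets a
LEFT JOIN tickets b ON a.blocked_by = b.id

Result:
item           | blocked_by    
---------------+---------------
Export error   | NULL          
Slow page load | Export error  
Stale cache    | Slow page load
Wrong total    | NULL          
Timeout error  | Wrong total   


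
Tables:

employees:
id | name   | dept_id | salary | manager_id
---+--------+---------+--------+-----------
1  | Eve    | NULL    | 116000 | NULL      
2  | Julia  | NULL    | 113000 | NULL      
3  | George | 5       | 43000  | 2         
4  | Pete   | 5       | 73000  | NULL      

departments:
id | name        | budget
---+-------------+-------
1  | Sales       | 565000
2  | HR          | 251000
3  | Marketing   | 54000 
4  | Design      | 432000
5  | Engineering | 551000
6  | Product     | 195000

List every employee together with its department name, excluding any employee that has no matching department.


INNER JOIN keeps only employees rows whose dept_id matches an id in departments. Walk through each employee:
  - employee 1 (Eve): dept_id=NULL, no match -> dropped
  - employee 2 (Julia): dept_id=NULL, no match -> dropped
  - employee 3 (George): dept_id=5 -> matches Engineering
  - employee 4 (Pete): dept_id=5 -> matches Engineering
So 2 of 4 rows are dropped.

SQL:
SELECT a.name, b.name AS department
FROM employees a
INNER JOIN departments b ON a.dept_id = b.id

Result:
name   | department 
-------+------------
George | Engineering
Pete   | Engineering


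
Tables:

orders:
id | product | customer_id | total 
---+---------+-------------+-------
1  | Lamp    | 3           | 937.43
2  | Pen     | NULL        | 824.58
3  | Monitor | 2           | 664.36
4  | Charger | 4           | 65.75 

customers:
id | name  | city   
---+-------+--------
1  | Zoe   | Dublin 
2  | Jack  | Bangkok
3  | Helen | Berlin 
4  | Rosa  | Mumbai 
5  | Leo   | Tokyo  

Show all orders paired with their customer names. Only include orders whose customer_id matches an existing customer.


INNER JOIN keeps only orders rows whose customer_id matches an id in customers. Walk through each order:
  - order 1 (Lamp): customer_id=3 -> matches Helen
  - order 2 (Pen): customer_id=NULL, no match -> dropped
  - order 3 (Monitor): customer_id=2 -> matches Jack
  - order 4 (Charger): customer_id=4 -> matches Rosa
So 1 of 4 rows is dropped.

SQL:
SELECT a.product, b.name AS customer
FROM orders a
INNER JOIN customers b ON a.customer_id = b.id

Result:
product | customer
--------+---------
Lamp    | Helen   
Monitor | Jack    
Charger | Rosa    


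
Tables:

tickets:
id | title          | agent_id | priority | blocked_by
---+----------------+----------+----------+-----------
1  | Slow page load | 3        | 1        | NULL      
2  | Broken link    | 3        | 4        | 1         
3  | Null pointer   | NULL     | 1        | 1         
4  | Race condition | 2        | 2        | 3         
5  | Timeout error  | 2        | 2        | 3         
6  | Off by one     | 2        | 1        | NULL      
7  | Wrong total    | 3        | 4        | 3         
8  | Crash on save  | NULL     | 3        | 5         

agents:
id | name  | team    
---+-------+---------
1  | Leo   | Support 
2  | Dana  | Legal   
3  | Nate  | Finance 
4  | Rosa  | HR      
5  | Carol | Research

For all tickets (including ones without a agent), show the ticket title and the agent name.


LEFT JOIN keeps every row from tickets (the left table); where agent_id has no match in agents, the agent columns become NULL. Walk through each ticket:
  - ticket 1 (Slow page load): agent_id=3 -> matches Nate
  - ticket 2 (Broken link): agent_id=3 -> matches Nate
  - ticket 3 (Null pointer): agent_id=NULL, no match -> kept with NULL
  - ticket 4 (Race condition): agent_id=2 -> matches Dana
  - ticket 5 (Timeout error): agent_id=2 -> matches Dana
  - ticket 6 (Off by one): agent_id=2 -> matches Dana
  - ticket 7 (Wrong total): agent_id=3 -> matches Nate
  - ticket 8 (Crash on save): agent_id=NULL, no match -> kept with NULL
All 8 rows appear; 2 have NULL agent.

SQL:
SELECT a.title, b.name AS agent
FROM tickets a
LEFT JOIN agents b ON a.agent_id = b.id

Result:
title          | agent
---------------+------
Slow page load | Nate 
Broken link    | Nate 
Null pointer   | NULL 
Race condition | Dana 
Timeout error  | Dana 
Off by one     | Dana 
Wrong total    | Nate 
Crash on save  | NULL 


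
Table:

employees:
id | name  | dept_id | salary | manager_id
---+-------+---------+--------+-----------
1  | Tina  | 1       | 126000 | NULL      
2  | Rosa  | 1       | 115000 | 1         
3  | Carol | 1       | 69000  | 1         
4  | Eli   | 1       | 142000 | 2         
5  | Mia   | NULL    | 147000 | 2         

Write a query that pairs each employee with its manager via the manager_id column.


This is a self-join: employees is joined to a second copy of itself, matching each row's manager_id to another row's id. Use LEFT JOIN so rows with manager_id=NULL are kept.
  - employee 1 (Tina): manager_id=NULL -> NULL
  - employee 2 (Rosa): manager_id=1 -> Tina
  - employee 3 (Carol): manager_id=1 -> Tina
  - employee 4 (Eli): manager_id=2 -> Rosa
  - employee 5 (Mia): manager_id=2 -> Rosa

SQL:
SELECT a.name AS item, b.name AS manager
FROM employees a
LEFT JOIN employees b ON a.manager_id = b.id

Result:
item  | manager
------+--------
Tina  | NULL   
Rosa  | Tina   
Carol | Tina   
Eli   | Rosa   
Mia   | Rosa   


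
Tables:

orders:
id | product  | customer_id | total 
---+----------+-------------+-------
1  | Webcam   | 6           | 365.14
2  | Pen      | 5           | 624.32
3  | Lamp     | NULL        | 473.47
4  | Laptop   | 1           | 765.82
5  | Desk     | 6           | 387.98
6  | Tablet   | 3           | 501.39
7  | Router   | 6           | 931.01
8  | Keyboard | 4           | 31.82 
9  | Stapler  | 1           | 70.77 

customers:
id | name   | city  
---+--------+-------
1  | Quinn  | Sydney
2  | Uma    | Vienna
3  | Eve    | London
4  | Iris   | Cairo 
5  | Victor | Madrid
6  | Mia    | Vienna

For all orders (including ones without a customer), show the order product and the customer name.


LEFT JOIN keeps every row from orders (the left table); where customer_id has no match in customers, the customer columns become NULL. Walk through each order:
  - order 1 (Webcam): customer_id=6 -> matches Mia
  - order 2 (Pen): customer_id=5 -> matches Victor
  - order 3 (Lamp): customer_id=NULL, no match -> kept with NULL
  - order 4 (Laptop): customer_id=1 -> matches Quinn
  - order 5 (Desk): customer_id=6 -> matches Mia
  - order 6 (Tablet): customer_id=3 -> matches Eve
  - order 7 (Router): customer_id=6 -> matches Mia
  - order 8 (Keyboard): customer_id=4 -> matches Iris
  - order 9 (Stapler): customer_id=1 -> matches Quinn
All 9 rows appear; 1 has NULL customer.

SQL:
SELECT a.product, b.name AS customer
FROM orders a
LEFT JOIN customers b ON a.customer_id = b.id

Result:
product  | customer
---------+---------
Webcam   | Mia     
Pen      | Victor  
Lamp     | NULL    
Laptop   | Quinn   
Desk     | Mia     
Tablet   | Eve     
Router   | Mia     
Keyboard | Iris    
Stapler  | Quinn   


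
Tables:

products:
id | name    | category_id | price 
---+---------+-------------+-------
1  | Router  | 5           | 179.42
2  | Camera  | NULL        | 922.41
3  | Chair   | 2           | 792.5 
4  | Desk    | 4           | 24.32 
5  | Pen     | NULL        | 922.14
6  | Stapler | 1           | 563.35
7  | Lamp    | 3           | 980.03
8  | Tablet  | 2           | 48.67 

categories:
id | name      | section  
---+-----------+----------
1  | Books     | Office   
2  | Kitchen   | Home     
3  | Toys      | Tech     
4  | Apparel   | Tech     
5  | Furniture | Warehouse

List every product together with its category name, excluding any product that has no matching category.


INNER JOIN keeps only products rows whose category_id matches an id in categories. Walk through each product:
  - product 1 (Router): category_id=5 -> matches Furniture
  - product 2 (Camera): category_id=NULL, no match -> dropped
  - product 3 (Chair): category_id=2 -> matches Kitchen
  - product 4 (Desk): category_id=4 -> matches Apparel
  - product 5 (Pen): category_id=NULL, no match -> dropped
  - product 6 (Stapler): category_id=1 -> matches Books
  - product 7 (Lamp): category_id=3 -> matches Toys
  - product 8 (Tablet): category_id=2 -> matches Kitchen
So 2 of 8 rows are dropped.

SQL:
SELECT a.name, b.name AS category
FROM products a
INNER JOIN categories b ON a.category_id = b.id

Result:
name    | category 
--------+----------
Router  | Furniture
Chair   | Kitchen  
Desk    | Apparel  
Stapler | Books    
Lamp    | Toys     
Tablet  | Kitchen  
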